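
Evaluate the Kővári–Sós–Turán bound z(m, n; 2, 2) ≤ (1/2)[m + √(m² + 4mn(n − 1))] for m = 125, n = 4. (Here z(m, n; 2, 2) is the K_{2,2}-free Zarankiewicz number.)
z(125, 4; 2, 2) ≤ (1/2)[125 + √(125² + 4·125·4·3)] = (1/2)[125 + √21625] = 136.0272

Kővári–Sós–Turán: let r_1, ..., r_125 be the row sums and z = Σ r_i the total number of 1s. Each pair of columns can share at most one row with both entries 1 (else a 2×2 all-ones block appears), so Σ_i C(r_i, 2) ≤ C(4, 2) = 6. By convexity Σ_i C(r_i, 2) ≥ 125·C(z/125, 2) = z(z − 125)/(2·125), giving z² − 125z − 125·4·3 ≤ 0 and hence z ≤ (1/2)[125 + √(15625 + 4·1500)] = (1/2)[125 + √21625] ≈ (1/2)(125 + 147.0544) = 136.0272.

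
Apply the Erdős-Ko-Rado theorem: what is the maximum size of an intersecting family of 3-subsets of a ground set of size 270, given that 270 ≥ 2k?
max |F| = C(269, 2) = 36046

The Erdős-Ko-Rado theorem states: for n ≥ 2k, an intersecting family of k-subsets of an n-element set has size at most C(n − 1, k − 1), with equality for 'star' families {A ⊆ [n] : |A| = k, i ∈ A} (fix an element i). For n = 270, k = 3: C(269, 2) = 36046.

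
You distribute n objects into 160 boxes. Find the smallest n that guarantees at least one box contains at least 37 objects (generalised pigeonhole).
n = (37 − 1)·160 + 1 = 5761

By the generalised pigeonhole principle, to guarantee some box contains ≥ r objects we need more than (r − 1) · k objects total. Threshold: n = (r − 1) · k + 1. With r = 37 and k = 160: n = 36 · 160 + 1 = 5760 + 1 = 5761. For n = 5760 = 36 · 160, we can put exactly 36 objects in every box, avoiding 37 in any single one — so 5761 is tight.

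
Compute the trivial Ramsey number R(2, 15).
R(2, 15) = 15

R(2, k) = k for all k ≥ 2: in a 2-colouring of K_k, either some edge is red (a red K_2) or all edges are blue (a blue K_k). And K_{14} coloured all-blue has no blue K_15, so R(2, 15) > 14. Hence R(2, 15) = 15.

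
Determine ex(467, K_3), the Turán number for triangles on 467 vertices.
ex(467, K_3) = ⌊467^2/4⌋ = 54522

Mantel (1907): a triangle-free graph on n vertices has at most ⌊n^2/4⌋ edges, with equality for the complete bipartite graph K_{⌊n/2⌋, ⌈n/2⌉}. For n = 467: ⌊467^2/4⌋ = ⌊218089/4⌋ = 54522. The extremal graph is K_{233, 234}, which has 233·234 = 54522 edges.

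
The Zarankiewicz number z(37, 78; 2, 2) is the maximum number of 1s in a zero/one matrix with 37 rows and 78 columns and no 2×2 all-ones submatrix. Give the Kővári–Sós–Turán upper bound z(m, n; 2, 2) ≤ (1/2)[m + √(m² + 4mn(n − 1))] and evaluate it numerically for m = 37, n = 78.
z(37, 78; 2, 2) ≤ (1/2)[37 + √(37² + 4·37·78·77)] = (1/2)[37 + √890257] = 490.2672

Kővári–Sós–Turán: let r_1, ..., r_37 be the row sums and z = Σ r_i the total number of 1s. Each pair of columns can share at most one row with both entries 1 (else a 2×2 all-ones block appears), so Σ_i C(r_i, 2) ≤ C(78, 2) = 3003. By convexity Σ_i C(r_i, 2) ≥ 37·C(z/37, 2) = z(z − 37)/(2·37), giving z² − 37z − 37·78·77 ≤ 0 and hence z ≤ (1/2)[37 + √(1369 + 4·222222)] = (1/2)[37 + √890257] ≈ (1/2)(37 + 943.5343) = 490.2672.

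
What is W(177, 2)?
W(177, 2) = 177 + 1 = 178

A 2-term AP is any pair of integers, so a monochromatic 2-AP exists iff some colour is used at least twice. With 177 colours, the colouring i ↦ i on {1, ..., 177} uses each colour once, avoiding any monochromatic pair, so W(177, 2) > 177. For {1, ..., 178}, pigeonhole forces two integers of the same colour, which form a monochromatic 2-AP. Hence W(177, 2) = 178.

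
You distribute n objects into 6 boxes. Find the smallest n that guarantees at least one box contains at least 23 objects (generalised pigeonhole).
n = (23 − 1)·6 + 1 = 133

By the generalised pigeonhole principle, to guarantee some box contains ≥ r objects we need more than (r − 1) · k objects total. Threshold: n = (r − 1) · k + 1. With r = 23 and k = 6: n = 22 · 6 + 1 = 132 + 1 = 133. For n = 132 = 22 · 6, we can put exactly 22 objects in every box, avoiding 23 in any single one — so 133 is tight.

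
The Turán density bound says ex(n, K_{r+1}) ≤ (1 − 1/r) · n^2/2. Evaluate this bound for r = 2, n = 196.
Turán density bound = (1/2) · 196^2/2 = 9604

Turán's theorem: ex(n, K_{r+1}) is achieved by the complete r-partite Turán graph T(n, r) with parts as balanced as possible, and is at most (1 − 1/r) · n^2/2. For r = 2, n = 196: the density bound is (1/2) · 38416/2 = 9604. Since 2 ∣ 196, the Turán graph T(196, 2) has parts of equal size 98, and its edge count e(T(196, 2)) = 9604 attains the density bound exactly.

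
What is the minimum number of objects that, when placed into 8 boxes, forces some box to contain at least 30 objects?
n = (30 − 1)·8 + 1 = 233

By the generalised pigeonhole principle, to guarantee some box contains ≥ r objects we need more than (r − 1) · k objects total. Threshold: n = (r − 1) · k + 1. With r = 30 and k = 8: n = 29 · 8 + 1 = 232 + 1 = 233. For n = 232 = 29 · 8, we can put exactly 29 objects in every box, avoiding 30 in any single one — so 233 is tight.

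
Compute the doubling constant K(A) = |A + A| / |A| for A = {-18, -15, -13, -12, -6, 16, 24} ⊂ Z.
K = |A + A| / |A| = 26/7

Enumerate A + A = {a + b : a, b ∈ A}. With |A| = 7, there are |A|^2 = 49 ordered sum pairs; collecting distinct values, A + A = {-36, -33, -31, -30, -28, -27, -26, -25, -24, -21, -19, -18, -12, -2, 1, 3, 4, 6, 9, 10, 11, 12, 18, 32, 40, 48}, so |A + A| = 26. Thus K = 26/7. For comparison, the minimum possible |A + A| over all 7-element sets is 2·7 − 1 = 13 (so min K = 13/7), attained only by arithmetic progressions.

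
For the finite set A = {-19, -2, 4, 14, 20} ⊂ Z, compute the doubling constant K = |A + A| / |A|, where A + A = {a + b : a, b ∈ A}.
K = |A + A| / |A| = 14/5

Enumerate A + A = {a + b : a, b ∈ A}. With |A| = 5, there are |A|^2 = 25 ordered sum pairs; collecting distinct values, A + A = {-38, -21, -15, -5, -4, 1, 2, 8, 12, 18, 24, 28, 34, 40}, so |A + A| = 14. Thus K = 14/5. For comparison, the minimum possible |A + A| over all 5-element sets is 2·5 − 1 = 9 (so min K = 9/5), attained only by arithmetic progressions.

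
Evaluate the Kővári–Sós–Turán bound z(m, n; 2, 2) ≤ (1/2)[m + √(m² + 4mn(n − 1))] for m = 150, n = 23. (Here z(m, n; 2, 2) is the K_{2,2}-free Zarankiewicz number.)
z(150, 23; 2, 2) ≤ (1/2)[150 + √(150² + 4·150·23·22)] = (1/2)[150 + √326100] = 360.5258

Kővári–Sós–Turán: let r_1, ..., r_150 be the row sums and z = Σ r_i the total number of 1s. Each pair of columns can share at most one row with both entries 1 (else a 2×2 all-ones block appears), so Σ_i C(r_i, 2) ≤ C(23, 2) = 253. By convexity Σ_i C(r_i, 2) ≥ 150·C(z/150, 2) = z(z − 150)/(2·150), giving z² − 150z − 150·23·22 ≤ 0 and hence z ≤ (1/2)[150 + √(22500 + 4·75900)] = (1/2)[150 + √326100] ≈ (1/2)(150 + 571.0517) = 360.5258.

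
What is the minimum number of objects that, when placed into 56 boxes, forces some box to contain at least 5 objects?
n = (5 − 1)·56 + 1 = 225

By the generalised pigeonhole principle, to guarantee some box contains ≥ r objects we need more than (r − 1) · k objects total. Threshold: n = (r − 1) · k + 1. With r = 5 and k = 56: n = 4 · 56 + 1 = 224 + 1 = 225. For n = 224 = 4 · 56, we can put exactly 4 objects in every box, avoiding 5 in any single one — so 225 is tight.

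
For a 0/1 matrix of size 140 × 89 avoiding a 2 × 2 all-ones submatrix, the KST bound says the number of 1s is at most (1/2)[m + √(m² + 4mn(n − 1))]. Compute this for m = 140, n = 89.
z(140, 89; 2, 2) ≤ (1/2)[140 + √(140² + 4·140·89·88)] = (1/2)[140 + √4405520] = 1119.4665

Kővári–Sós–Turán: let r_1, ..., r_140 be the row sums and z = Σ r_i the total number of 1s. Each pair of columns can share at most one row with both entries 1 (else a 2×2 all-ones block appears), so Σ_i C(r_i, 2) ≤ C(89, 2) = 3916. By convexity Σ_i C(r_i, 2) ≥ 140·C(z/140, 2) = z(z − 140)/(2·140), giving z² − 140z − 140·89·88 ≤ 0 and hence z ≤ (1/2)[140 + √(19600 + 4·1096480)] = (1/2)[140 + √4405520] ≈ (1/2)(140 + 2098.9331) = 1119.4665.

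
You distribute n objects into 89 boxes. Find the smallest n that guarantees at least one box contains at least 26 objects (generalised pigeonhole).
n = (26 − 1)·89 + 1 = 2226

By the generalised pigeonhole principle, to guarantee some box contains ≥ r objects we need more than (r − 1) · k objects total. Threshold: n = (r − 1) · k + 1. With r = 26 and k = 89: n = 25 · 89 + 1 = 2225 + 1 = 2226. For n = 2225 = 25 · 89, we can put exactly 25 objects in every box, avoiding 26 in any single one — so 2226 is tight.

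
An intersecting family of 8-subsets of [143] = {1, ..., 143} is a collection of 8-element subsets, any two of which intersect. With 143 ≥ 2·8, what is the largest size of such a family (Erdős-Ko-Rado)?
max |F| = C(142, 7) = 198773423848

The Erdős-Ko-Rado theorem states: for n ≥ 2k, an intersecting family of k-subsets of an n-element set has size at most C(n − 1, k − 1), with equality for 'star' families {A ⊆ [n] : |A| = k, i ∈ A} (fix an element i). For n = 143, k = 8: C(142, 7) = 198773423848.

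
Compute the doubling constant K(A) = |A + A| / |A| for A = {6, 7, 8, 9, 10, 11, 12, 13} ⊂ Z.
K = |A + A| / |A| = 15/8

Enumerate A + A = {a + b : a, b ∈ A}. With |A| = 8, there are |A|^2 = 64 ordered sum pairs; collecting distinct values, A + A = {12, 13, 14, 15, 16, 17, 18, 19, 20, 21, 22, 23, 24, 25, 26}, so |A + A| = 15. Thus K = 15/8. Here |A + A| = 2|A| − 1 = 15, the minimum possible — so K = 15/8 is minimal, which holds iff A is an arithmetic progression.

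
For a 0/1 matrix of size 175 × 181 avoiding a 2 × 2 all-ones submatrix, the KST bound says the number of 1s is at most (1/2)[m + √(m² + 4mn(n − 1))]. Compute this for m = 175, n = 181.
z(175, 181; 2, 2) ≤ (1/2)[175 + √(175² + 4·175·181·180)] = (1/2)[175 + √22836625] = 2476.8841

Kővári–Sós–Turán: let r_1, ..., r_175 be the row sums and z = Σ r_i the total number of 1s. Each pair of columns can share at most one row with both entries 1 (else a 2×2 all-ones block appears), so Σ_i C(r_i, 2) ≤ C(181, 2) = 16290. By convexity Σ_i C(r_i, 2) ≥ 175·C(z/175, 2) = z(z − 175)/(2·175), giving z² − 175z − 175·181·180 ≤ 0 and hence z ≤ (1/2)[175 + √(30625 + 4·5701500)] = (1/2)[175 + √22836625] ≈ (1/2)(175 + 4778.7681) = 2476.8841.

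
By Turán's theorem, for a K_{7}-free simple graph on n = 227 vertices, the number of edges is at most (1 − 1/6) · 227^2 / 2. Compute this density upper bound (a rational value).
Turán density bound = (5/6) · 227^2/2 = 257645/12 ≈ 21470.4167

Turán's theorem: ex(n, K_{r+1}) is achieved by the complete r-partite Turán graph T(n, r) with parts as balanced as possible, and is at most (1 − 1/r) · n^2/2. For r = 6, n = 227: the density bound is (5/6) · 51529/2 = 257645/12 ≈ 21470.4167. The integer-valued extremum is e(T(227, 6)) = 21470, which is strictly less than the density bound 257645/12 since 6 ∤ 227 (the parts of T(227, 6) cannot all be equal).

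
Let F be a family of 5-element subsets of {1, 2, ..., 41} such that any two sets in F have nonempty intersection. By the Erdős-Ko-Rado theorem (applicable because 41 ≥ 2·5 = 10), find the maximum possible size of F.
max |F| = C(40, 4) = 91390

The Erdős-Ko-Rado theorem states: for n ≥ 2k, an intersecting family of k-subsets of an n-element set has size at most C(n − 1, k − 1), with equality for 'star' families {A ⊆ [n] : |A| = k, i ∈ A} (fix an element i). For n = 41, k = 5: C(40, 4) = 91390.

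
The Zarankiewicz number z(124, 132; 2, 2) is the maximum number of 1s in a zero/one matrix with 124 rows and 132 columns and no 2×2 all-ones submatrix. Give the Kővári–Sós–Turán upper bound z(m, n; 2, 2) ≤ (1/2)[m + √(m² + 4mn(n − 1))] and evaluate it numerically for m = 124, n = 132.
z(124, 132; 2, 2) ≤ (1/2)[124 + √(124² + 4·124·132·131)] = (1/2)[124 + √8592208] = 1527.6234

Kővári–Sós–Turán: let r_1, ..., r_124 be the row sums and z = Σ r_i the total number of 1s. Each pair of columns can share at most one row with both entries 1 (else a 2×2 all-ones block appears), so Σ_i C(r_i, 2) ≤ C(132, 2) = 8646. By convexity Σ_i C(r_i, 2) ≥ 124·C(z/124, 2) = z(z − 124)/(2·124), giving z² − 124z − 124·132·131 ≤ 0 and hence z ≤ (1/2)[124 + √(15376 + 4·2144208)] = (1/2)[124 + √8592208] ≈ (1/2)(124 + 2931.2468) = 1527.6234.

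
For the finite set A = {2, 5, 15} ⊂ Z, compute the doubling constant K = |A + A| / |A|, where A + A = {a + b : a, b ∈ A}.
K = |A + A| / |A| = 6/3 = 2

Enumerate A + A = {a + b : a, b ∈ A}. With |A| = 3, there are |A|^2 = 9 ordered sum pairs; collecting distinct values, A + A = {4, 7, 10, 17, 20, 30}, so |A + A| = 6. Thus K = 6/3 = 2. For comparison, the minimum possible |A + A| over all 3-element sets is 2·3 − 1 = 5 (so min K = 5/3), attained only by arithmetic progressions.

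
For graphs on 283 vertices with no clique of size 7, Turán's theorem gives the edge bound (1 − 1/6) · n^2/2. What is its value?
Turán density bound = (5/6) · 283^2/2 = 400445/12 ≈ 33370.4167

Turán's theorem: ex(n, K_{r+1}) is achieved by the complete r-partite Turán graph T(n, r) with parts as balanced as possible, and is at most (1 − 1/r) · n^2/2. For r = 6, n = 283: the density bound is (5/6) · 80089/2 = 400445/12 ≈ 33370.4167. The integer-valued extremum is e(T(283, 6)) = 33370, which is strictly less than the density bound 400445/12 since 6 ∤ 283 (the parts of T(283, 6) cannot all be equal).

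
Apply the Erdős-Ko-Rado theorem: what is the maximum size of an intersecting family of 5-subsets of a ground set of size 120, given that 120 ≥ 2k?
max |F| = C(119, 4) = 7940751

Erdős-Ko-Rado (1961): when n ≥ 2k, max |F| = C(n−1, k−1). The bound is attained by the star {A : i ∈ A} for any fixed i ∈ [n]. Here C(120−1, 5−1) = C(119, 4) = 7940751.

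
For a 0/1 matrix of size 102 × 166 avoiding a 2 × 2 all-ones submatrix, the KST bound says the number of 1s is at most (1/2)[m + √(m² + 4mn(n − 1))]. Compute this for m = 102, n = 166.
z(102, 166; 2, 2) ≤ (1/2)[102 + √(102² + 4·102·166·165)] = (1/2)[102 + √11185524] = 1723.2383

Kővári–Sós–Turán: let r_1, ..., r_102 be the row sums and z = Σ r_i the total number of 1s. Each pair of columns can share at most one row with both entries 1 (else a 2×2 all-ones block appears), so Σ_i C(r_i, 2) ≤ C(166, 2) = 13695. By convexity Σ_i C(r_i, 2) ≥ 102·C(z/102, 2) = z(z − 102)/(2·102), giving z² − 102z − 102·166·165 ≤ 0 and hence z ≤ (1/2)[102 + √(10404 + 4·2793780)] = (1/2)[102 + √11185524] ≈ (1/2)(102 + 3344.4766) = 1723.2383.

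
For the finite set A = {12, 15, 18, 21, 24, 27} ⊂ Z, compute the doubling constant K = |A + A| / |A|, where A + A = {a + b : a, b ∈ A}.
K = |A + A| / |A| = 11/6

Enumerate A + A = {a + b : a, b ∈ A}. With |A| = 6, there are |A|^2 = 36 ordered sum pairs; collecting distinct values, A + A = {24, 27, 30, 33, 36, 39, 42, 45, 48, 51, 54}, so |A + A| = 11. Thus K = 11/6. Here |A + A| = 2|A| − 1 = 11, the minimum possible — so K = 11/6 is minimal, which holds iff A is an arithmetic progression.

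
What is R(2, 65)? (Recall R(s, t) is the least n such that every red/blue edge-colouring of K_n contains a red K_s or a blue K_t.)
R(2, 65) = 65

R(2, k) = k for all k ≥ 2: in a 2-colouring of K_k, either some edge is red (a red K_2) or all edges are blue (a blue K_k). And K_{64} coloured all-blue has no blue K_65, so R(2, 65) > 64. Hence R(2, 65) = 65.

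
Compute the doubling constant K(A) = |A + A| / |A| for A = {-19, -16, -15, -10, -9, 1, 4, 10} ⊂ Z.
K = |A + A| / |A| = 30/8 = 15/4

Enumerate A + A = {a + b : a, b ∈ A}. With |A| = 8, there are |A|^2 = 64 ordered sum pairs; collecting distinct values, A + A = {-38, -35, -34, -32, -31, -30, -29, -28, -26, -25, -24, -20, -19, -18, -15, -14, -12, -11, -9, -8, -6, -5, 0, 1, 2, 5, 8, 11, 14, 20}, so |A + A| = 30. Thus K = 30/8 = 15/4. For comparison, the minimum possible |A + A| over all 8-element sets is 2·8 − 1 = 15 (so min K = 15/8), attained only by arithmetic progressions.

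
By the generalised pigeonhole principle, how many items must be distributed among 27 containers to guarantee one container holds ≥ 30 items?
n = (30 − 1)·27 + 1 = 784

By the generalised pigeonhole principle, to guarantee some box contains ≥ r objects we need more than (r − 1) · k objects total. Threshold: n = (r − 1) · k + 1. With r = 30 and k = 27: n = 29 · 27 + 1 = 783 + 1 = 784. For n = 783 = 29 · 27, we can put exactly 29 objects in every box, avoiding 30 in any single one — so 784 is tight.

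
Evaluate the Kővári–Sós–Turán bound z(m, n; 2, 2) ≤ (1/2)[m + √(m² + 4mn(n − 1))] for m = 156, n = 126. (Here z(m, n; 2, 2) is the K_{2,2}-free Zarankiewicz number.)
z(156, 126; 2, 2) ≤ (1/2)[156 + √(156² + 4·156·126·125)] = (1/2)[156 + √9852336] = 1647.4215

Kővári–Sós–Turán: let r_1, ..., r_156 be the row sums and z = Σ r_i the total number of 1s. Each pair of columns can share at most one row with both entries 1 (else a 2×2 all-ones block appears), so Σ_i C(r_i, 2) ≤ C(126, 2) = 7875. By convexity Σ_i C(r_i, 2) ≥ 156·C(z/156, 2) = z(z − 156)/(2·156), giving z² − 156z − 156·126·125 ≤ 0 and hence z ≤ (1/2)[156 + √(24336 + 4·2457000)] = (1/2)[156 + √9852336] ≈ (1/2)(156 + 3138.8431) = 1647.4215.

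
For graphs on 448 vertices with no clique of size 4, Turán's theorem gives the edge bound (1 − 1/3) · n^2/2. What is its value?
Turán density bound = (2/3) · 448^2/2 = 200704/3 ≈ 66901.3333

Turán's theorem: ex(n, K_{r+1}) is achieved by the complete r-partite Turán graph T(n, r) with parts as balanced as possible, and is at most (1 − 1/r) · n^2/2. For r = 3, n = 448: the density bound is (2/3) · 200704/2 = 200704/3 ≈ 66901.3333. The integer-valued extremum is e(T(448, 3)) = 66901, which is strictly less than the density bound 200704/3 since 3 ∤ 448 (the parts of T(448, 3) cannot all be equal).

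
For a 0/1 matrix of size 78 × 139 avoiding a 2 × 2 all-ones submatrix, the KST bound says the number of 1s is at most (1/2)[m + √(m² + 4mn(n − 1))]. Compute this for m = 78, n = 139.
z(78, 139; 2, 2) ≤ (1/2)[78 + √(78² + 4·78·139·138)] = (1/2)[78 + √5990868] = 1262.8125

Kővári–Sós–Turán: let r_1, ..., r_78 be the row sums and z = Σ r_i the total number of 1s. Each pair of columns can share at most one row with both entries 1 (else a 2×2 all-ones block appears), so Σ_i C(r_i, 2) ≤ C(139, 2) = 9591. By convexity Σ_i C(r_i, 2) ≥ 78·C(z/78, 2) = z(z − 78)/(2·78), giving z² − 78z − 78·139·138 ≤ 0 and hence z ≤ (1/2)[78 + √(6084 + 4·1496196)] = (1/2)[78 + √5990868] ≈ (1/2)(78 + 2447.625) = 1262.8125.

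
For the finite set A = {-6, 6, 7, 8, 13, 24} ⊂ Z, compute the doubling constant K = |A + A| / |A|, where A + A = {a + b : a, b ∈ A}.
K = |A + A| / |A| = 20/6 = 10/3

Enumerate A + A = {a + b : a, b ∈ A}. With |A| = 6, there are |A|^2 = 36 ordered sum pairs; collecting distinct values, A + A = {-12, 0, 1, 2, 7, 12, 13, 14, 15, 16, 18, 19, 20, 21, 26, 30, 31, 32, 37, 48}, so |A + A| = 20. Thus K = 20/6 = 10/3. For comparison, the minimum possible |A + A| over all 6-element sets is 2·6 − 1 = 11 (so min K = 11/6), attained only by arithmetic progressions.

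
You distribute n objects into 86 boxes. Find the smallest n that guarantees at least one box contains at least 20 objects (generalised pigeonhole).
n = (20 − 1)·86 + 1 = 1635

By the generalised pigeonhole principle, to guarantee some box contains ≥ r objects we need more than (r − 1) · k objects total. Threshold: n = (r − 1) · k + 1. With r = 20 and k = 86: n = 19 · 86 + 1 = 1634 + 1 = 1635. For n = 1634 = 19 · 86, we can put exactly 19 objects in every box, avoiding 20 in any single one — so 1635 is tight.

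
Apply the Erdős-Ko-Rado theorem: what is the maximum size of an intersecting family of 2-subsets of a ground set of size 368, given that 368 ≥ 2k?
max |F| = C(367, 1) = 367

The Erdős-Ko-Rado theorem states: for n ≥ 2k, an intersecting family of k-subsets of an n-element set has size at most C(n − 1, k − 1), with equality for 'star' families {A ⊆ [n] : |A| = k, i ∈ A} (fix an element i). For n = 368, k = 2: C(367, 1) = 367.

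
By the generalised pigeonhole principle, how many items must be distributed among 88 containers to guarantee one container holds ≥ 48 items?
n = (48 − 1)·88 + 1 = 4137

By the generalised pigeonhole principle, to guarantee some box contains ≥ r objects we need more than (r − 1) · k objects total. Threshold: n = (r − 1) · k + 1. With r = 48 and k = 88: n = 47 · 88 + 1 = 4136 + 1 = 4137. For n = 4136 = 47 · 88, we can put exactly 47 objects in every box, avoiding 48 in any single one — so 4137 is tight.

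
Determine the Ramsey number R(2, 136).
R(2, 136) = 136

R(2, k) = k for all k ≥ 2: in a 2-colouring of K_k, either some edge is red (a red K_2) or all edges are blue (a blue K_k). And K_{135} coloured all-blue has no blue K_136, so R(2, 136) > 135. Hence R(2, 136) = 136.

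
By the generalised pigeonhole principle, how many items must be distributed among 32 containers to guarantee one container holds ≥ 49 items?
n = (49 − 1)·32 + 1 = 1537

By the generalised pigeonhole principle, to guarantee some box contains ≥ r objects we need more than (r − 1) · k objects total. Threshold: n = (r − 1) · k + 1. With r = 49 and k = 32: n = 48 · 32 + 1 = 1536 + 1 = 1537. For n = 1536 = 48 · 32, we can put exactly 48 objects in every box, avoiding 49 in any single one — so 1537 is tight.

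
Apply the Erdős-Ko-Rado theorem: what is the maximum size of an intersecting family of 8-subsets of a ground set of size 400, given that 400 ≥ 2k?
max |F| = C(399, 7) = 302968161730179

Erdős-Ko-Rado (1961): when n ≥ 2k, max |F| = C(n−1, k−1). The bound is attained by the star {A : i ∈ A} for any fixed i ∈ [n]. Here C(400−1, 8−1) = C(399, 7) = 302968161730179.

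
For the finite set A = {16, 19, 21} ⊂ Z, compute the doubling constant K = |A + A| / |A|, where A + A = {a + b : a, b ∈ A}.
K = |A + A| / |A| = 6/3 = 2

Enumerate A + A = {a + b : a, b ∈ A}. With |A| = 3, there are |A|^2 = 9 ordered sum pairs; collecting distinct values, A + A = {32, 35, 37, 38, 40, 42}, so |A + A| = 6. Thus K = 6/3 = 2. For comparison, the minimum possible |A + A| over all 3-element sets is 2·3 − 1 = 5 (so min K = 5/3), attained only by arithmetic progressions.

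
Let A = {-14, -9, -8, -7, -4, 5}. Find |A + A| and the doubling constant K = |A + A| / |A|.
K = |A + A| / |A| = 19/6

Enumerate A + A = {a + b : a, b ∈ A}. With |A| = 6, there are |A|^2 = 36 ordered sum pairs; collecting distinct values, A + A = {-28, -23, -22, -21, -18, -17, -16, -15, -14, -13, -12, -11, -9, -8, -4, -3, -2, 1, 10}, so |A + A| = 19. Thus K = 19/6. For comparison, the minimum possible |A + A| over all 6-element sets is 2·6 − 1 = 11 (so min K = 11/6), attained only by arithmetic progressions.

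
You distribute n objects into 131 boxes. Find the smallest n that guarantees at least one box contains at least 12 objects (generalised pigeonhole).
n = (12 − 1)·131 + 1 = 1442

By the generalised pigeonhole principle, to guarantee some box contains ≥ r objects we need more than (r − 1) · k objects total. Threshold: n = (r − 1) · k + 1. With r = 12 and k = 131: n = 11 · 131 + 1 = 1441 + 1 = 1442. For n = 1441 = 11 · 131, we can put exactly 11 objects in every box, avoiding 12 in any single one — so 1442 is tight.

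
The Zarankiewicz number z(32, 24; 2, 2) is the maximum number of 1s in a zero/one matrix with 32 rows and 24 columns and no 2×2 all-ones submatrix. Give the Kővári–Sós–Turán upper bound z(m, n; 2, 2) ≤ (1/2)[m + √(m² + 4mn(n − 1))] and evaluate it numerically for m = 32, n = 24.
z(32, 24; 2, 2) ≤ (1/2)[32 + √(32² + 4·32·24·23)] = (1/2)[32 + √71680] = 149.8656

Kővári–Sós–Turán: let r_1, ..., r_32 be the row sums and z = Σ r_i the total number of 1s. Each pair of columns can share at most one row with both entries 1 (else a 2×2 all-ones block appears), so Σ_i C(r_i, 2) ≤ C(24, 2) = 276. By convexity Σ_i C(r_i, 2) ≥ 32·C(z/32, 2) = z(z − 32)/(2·32), giving z² − 32z − 32·24·23 ≤ 0 and hence z ≤ (1/2)[32 + √(1024 + 4·17664)] = (1/2)[32 + √71680] ≈ (1/2)(32 + 267.7312) = 149.8656.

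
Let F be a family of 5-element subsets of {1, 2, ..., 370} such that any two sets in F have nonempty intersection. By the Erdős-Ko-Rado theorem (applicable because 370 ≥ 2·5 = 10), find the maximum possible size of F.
max |F| = C(369, 4) = 759993876

Erdős-Ko-Rado (1961): when n ≥ 2k, max |F| = C(n−1, k−1). The bound is attained by the star {A : i ∈ A} for any fixed i ∈ [n]. Here C(370−1, 5−1) = C(369, 4) = 759993876.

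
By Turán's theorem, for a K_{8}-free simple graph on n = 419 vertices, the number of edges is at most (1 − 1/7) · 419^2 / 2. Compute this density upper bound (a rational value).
Turán density bound = (6/7) · 419^2/2 = 526683/7 ≈ 75240.4286

Turán's theorem: ex(n, K_{r+1}) is achieved by the complete r-partite Turán graph T(n, r) with parts as balanced as possible, and is at most (1 − 1/r) · n^2/2. For r = 7, n = 419: the density bound is (6/7) · 175561/2 = 526683/7 ≈ 75240.4286. The integer-valued extremum is e(T(419, 7)) = 75240, which is strictly less than the density bound 526683/7 since 7 ∤ 419 (the parts of T(419, 7) cannot all be equal).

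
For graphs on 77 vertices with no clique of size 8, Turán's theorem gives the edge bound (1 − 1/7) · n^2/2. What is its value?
Turán density bound = (6/7) · 77^2/2 = 2541

Turán's theorem: ex(n, K_{r+1}) is achieved by the complete r-partite Turán graph T(n, r) with parts as balanced as possible, and is at most (1 − 1/r) · n^2/2. For r = 7, n = 77: the density bound is (6/7) · 5929/2 = 2541. Since 7 ∣ 77, the Turán graph T(77, 7) has parts of equal size 11, and its edge count e(T(77, 7)) = 2541 attains the density bound exactly.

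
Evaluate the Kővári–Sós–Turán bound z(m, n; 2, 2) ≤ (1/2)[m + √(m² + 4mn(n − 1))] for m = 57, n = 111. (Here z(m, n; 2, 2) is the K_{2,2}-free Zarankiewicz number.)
z(57, 111; 2, 2) ≤ (1/2)[57 + √(57² + 4·57·111·110)] = (1/2)[57 + √2787129] = 863.2348

Kővári–Sós–Turán: let r_1, ..., r_57 be the row sums and z = Σ r_i the total number of 1s. Each pair of columns can share at most one row with both entries 1 (else a 2×2 all-ones block appears), so Σ_i C(r_i, 2) ≤ C(111, 2) = 6105. By convexity Σ_i C(r_i, 2) ≥ 57·C(z/57, 2) = z(z − 57)/(2·57), giving z² − 57z − 57·111·110 ≤ 0 and hence z ≤ (1/2)[57 + √(3249 + 4·695970)] = (1/2)[57 + √2787129] ≈ (1/2)(57 + 1669.4697) = 863.2348.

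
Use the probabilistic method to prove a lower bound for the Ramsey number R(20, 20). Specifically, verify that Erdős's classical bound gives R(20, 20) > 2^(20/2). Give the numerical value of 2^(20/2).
2^(20/2) = 1024; so R(20, 20) > 1024

Colour each edge of K_n uniformly at random with red/blue. The expected number of monochromatic K_20 is C(n, 20) · 2 · 2^(−C(20,2)). If C(n, 20) · 2^(1 − C(20,2)) < 1, then with positive probability no monochromatic K_20 exists, so R(20, 20) > n. The standard estimate C(n, 20) ≤ n^20/20! shows this inequality holds whenever n ≤ 2^(20/2) (since 20! · 2^(C(20,2) − 1) > 2^(20^2/2) ≥ n^20). Hence R(20, 20) > 2^(20/2) = 1024.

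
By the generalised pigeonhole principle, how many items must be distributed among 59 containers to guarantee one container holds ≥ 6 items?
n = (6 − 1)·59 + 1 = 296

By the generalised pigeonhole principle, to guarantee some box contains ≥ r objects we need more than (r − 1) · k objects total. Threshold: n = (r − 1) · k + 1. With r = 6 and k = 59: n = 5 · 59 + 1 = 295 + 1 = 296. For n = 295 = 5 · 59, we can put exactly 5 objects in every box, avoiding 6 in any single one — so 296 is tight.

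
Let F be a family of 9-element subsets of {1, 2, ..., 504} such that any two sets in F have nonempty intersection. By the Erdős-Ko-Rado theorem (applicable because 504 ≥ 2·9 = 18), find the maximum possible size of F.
max |F| = C(503, 8) = 96100768924553350

The Erdős-Ko-Rado theorem states: for n ≥ 2k, an intersecting family of k-subsets of an n-element set has size at most C(n − 1, k − 1), with equality for 'star' families {A ⊆ [n] : |A| = k, i ∈ A} (fix an element i). For n = 504, k = 9: C(503, 8) = 96100768924553350.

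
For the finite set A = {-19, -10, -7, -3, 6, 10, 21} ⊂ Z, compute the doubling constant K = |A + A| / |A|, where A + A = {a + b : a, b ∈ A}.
K = |A + A| / |A| = 26/7

Enumerate A + A = {a + b : a, b ∈ A}. With |A| = 7, there are |A|^2 = 49 ordered sum pairs; collecting distinct values, A + A = {-38, -29, -26, -22, -20, -17, -14, -13, -10, -9, -6, -4, -1, 0, 2, 3, 7, 11, 12, 14, 16, 18, 20, 27, 31, 42}, so |A + A| = 26. Thus K = 26/7. For comparison, the minimum possible |A + A| over all 7-element sets is 2·7 − 1 = 13 (so min K = 13/7), attained only by arithmetic progressions.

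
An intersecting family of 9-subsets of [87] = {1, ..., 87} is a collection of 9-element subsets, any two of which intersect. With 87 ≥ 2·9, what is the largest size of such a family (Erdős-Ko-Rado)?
max |F| = C(86, 8) = 53060358690

The Erdős-Ko-Rado theorem states: for n ≥ 2k, an intersecting family of k-subsets of an n-element set has size at most C(n − 1, k − 1), with equality for 'star' families {A ⊆ [n] : |A| = k, i ∈ A} (fix an element i). For n = 87, k = 9: C(86, 8) = 53060358690.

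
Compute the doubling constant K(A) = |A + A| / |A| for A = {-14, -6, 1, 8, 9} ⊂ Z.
K = |A + A| / |A| = 13/5

Enumerate A + A = {a + b : a, b ∈ A}. With |A| = 5, there are |A|^2 = 25 ordered sum pairs; collecting distinct values, A + A = {-28, -20, -13, -12, -6, -5, 2, 3, 9, 10, 16, 17, 18}, so |A + A| = 13. Thus K = 13/5. For comparison, the minimum possible |A + A| over all 5-element sets is 2·5 − 1 = 9 (so min K = 9/5), attained only by arithmetic progressions.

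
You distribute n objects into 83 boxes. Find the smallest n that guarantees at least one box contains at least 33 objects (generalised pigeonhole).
n = (33 − 1)·83 + 1 = 2657

By the generalised pigeonhole principle, to guarantee some box contains ≥ r objects we need more than (r − 1) · k objects total. Threshold: n = (r − 1) · k + 1. With r = 33 and k = 83: n = 32 · 83 + 1 = 2656 + 1 = 2657. For n = 2656 = 32 · 83, we can put exactly 32 objects in every box, avoiding 33 in any single one — so 2657 is tight.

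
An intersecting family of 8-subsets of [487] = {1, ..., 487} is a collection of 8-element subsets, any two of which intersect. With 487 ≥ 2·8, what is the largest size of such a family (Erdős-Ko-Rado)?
max |F| = C(486, 7) = 1216671446184480

The Erdős-Ko-Rado theorem states: for n ≥ 2k, an intersecting family of k-subsets of an n-element set has size at most C(n − 1, k − 1), with equality for 'star' families {A ⊆ [n] : |A| = k, i ∈ A} (fix an element i). For n = 487, k = 8: C(486, 7) = 1216671446184480.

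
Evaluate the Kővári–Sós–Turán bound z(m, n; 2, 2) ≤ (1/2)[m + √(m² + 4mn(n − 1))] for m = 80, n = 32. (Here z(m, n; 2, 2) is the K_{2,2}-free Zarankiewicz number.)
z(80, 32; 2, 2) ≤ (1/2)[80 + √(80² + 4·80·32·31)] = (1/2)[80 + √323840] = 324.5347

Kővári–Sós–Turán: let r_1, ..., r_80 be the row sums and z = Σ r_i the total number of 1s. Each pair of columns can share at most one row with both entries 1 (else a 2×2 all-ones block appears), so Σ_i C(r_i, 2) ≤ C(32, 2) = 496. By convexity Σ_i C(r_i, 2) ≥ 80·C(z/80, 2) = z(z − 80)/(2·80), giving z² − 80z − 80·32·31 ≤ 0 and hence z ≤ (1/2)[80 + √(6400 + 4·79360)] = (1/2)[80 + √323840] ≈ (1/2)(80 + 569.0694) = 324.5347.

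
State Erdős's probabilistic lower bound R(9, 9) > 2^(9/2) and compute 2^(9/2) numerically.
2^(9/2) = 22.6274; so R(9, 9) > 22.6274

Colour each edge of K_n uniformly at random with red/blue. The expected number of monochromatic K_9 is C(n, 9) · 2 · 2^(−C(9,2)). If C(n, 9) · 2^(1 − C(9,2)) < 1, then with positive probability no monochromatic K_9 exists, so R(9, 9) > n. The standard estimate C(n, 9) ≤ n^9/9! shows this inequality holds whenever n ≤ 2^(9/2) (since 9! · 2^(C(9,2) − 1) > 2^(9^2/2) ≥ n^9). Hence R(9, 9) > 2^(9/2) = 22.6274.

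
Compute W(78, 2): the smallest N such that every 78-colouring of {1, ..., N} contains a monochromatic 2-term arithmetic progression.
W(78, 2) = 78 + 1 = 79

A 2-term AP is any pair of integers, so a monochromatic 2-AP exists iff some colour is used at least twice. With 78 colours, the colouring i ↦ i on {1, ..., 78} uses each colour once, avoiding any monochromatic pair, so W(78, 2) > 78. For {1, ..., 79}, pigeonhole forces two integers of the same colour, which form a monochromatic 2-AP. Hence W(78, 2) = 79.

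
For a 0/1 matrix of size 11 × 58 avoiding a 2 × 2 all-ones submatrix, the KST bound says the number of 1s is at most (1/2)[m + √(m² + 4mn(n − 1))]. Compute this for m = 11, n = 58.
z(11, 58; 2, 2) ≤ (1/2)[11 + √(11² + 4·11·58·57)] = (1/2)[11 + √145585] = 196.278

Kővári–Sós–Turán: let r_1, ..., r_11 be the row sums and z = Σ r_i the total number of 1s. Each pair of columns can share at most one row with both entries 1 (else a 2×2 all-ones block appears), so Σ_i C(r_i, 2) ≤ C(58, 2) = 1653. By convexity Σ_i C(r_i, 2) ≥ 11·C(z/11, 2) = z(z − 11)/(2·11), giving z² − 11z − 11·58·57 ≤ 0 and hence z ≤ (1/2)[11 + √(121 + 4·36366)] = (1/2)[11 + √145585] ≈ (1/2)(11 + 381.556) = 196.278.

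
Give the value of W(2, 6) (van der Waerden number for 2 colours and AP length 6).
W(2, 6) = 1132

W(2, 6) = 1132. The lower bound W(2, 6) > 1131 comes from an explicit good 2-colouring of [1, 1131]; the upper bound W(2, 6) ≤ 1132 was verified by exhaustive search over 2-colourings of [1, 1132].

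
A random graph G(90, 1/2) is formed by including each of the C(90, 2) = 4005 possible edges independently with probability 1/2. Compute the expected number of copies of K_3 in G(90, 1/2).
E[# K_3] = C(90, 3) · (1/2)^C(3, 2) = 117480 / 2^3 = 14685

For each 3-subset S of vertices (there are C(90, 3) = 117480 such S), let X_S = 1 if S induces a K_3 (all C(3, 2) = 3 edges present). Then P(X_S = 1) = (1/2)^3 = 1/8. By linearity of expectation, E[# K_3] = C(90, 3) · (1/2)^3 = 117480 / 8 = 14685.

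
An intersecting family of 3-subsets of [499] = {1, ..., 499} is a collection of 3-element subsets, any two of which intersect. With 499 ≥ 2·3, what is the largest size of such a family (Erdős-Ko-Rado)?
max |F| = C(498, 2) = 123753

Erdős-Ko-Rado (1961): when n ≥ 2k, max |F| = C(n−1, k−1). The bound is attained by the star {A : i ∈ A} for any fixed i ∈ [n]. Here C(499−1, 3−1) = C(498, 2) = 123753.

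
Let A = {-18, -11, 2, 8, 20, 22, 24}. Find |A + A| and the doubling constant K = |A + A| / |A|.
K = |A + A| / |A| = 26/7

Enumerate A + A = {a + b : a, b ∈ A}. With |A| = 7, there are |A|^2 = 49 ordered sum pairs; collecting distinct values, A + A = {-36, -29, -22, -16, -10, -9, -3, 2, 4, 6, 9, 10, 11, 13, 16, 22, 24, 26, 28, 30, 32, 40, 42, 44, 46, 48}, so |A + A| = 26. Thus K = 26/7. For comparison, the minimum possible |A + A| over all 7-element sets is 2·7 − 1 = 13 (so min K = 13/7), attained only by arithmetic progressions.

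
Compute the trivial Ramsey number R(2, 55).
R(2, 55) = 55

R(2, k) = k for all k ≥ 2: in a 2-colouring of K_k, either some edge is red (a red K_2) or all edges are blue (a blue K_k). And K_{54} coloured all-blue has no blue K_55, so R(2, 55) > 54. Hence R(2, 55) = 55.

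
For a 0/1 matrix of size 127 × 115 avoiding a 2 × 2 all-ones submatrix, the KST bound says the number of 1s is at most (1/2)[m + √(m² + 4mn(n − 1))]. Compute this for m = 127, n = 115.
z(127, 115; 2, 2) ≤ (1/2)[127 + √(127² + 4·127·115·114)] = (1/2)[127 + √6676009] = 1355.3987

Kővári–Sós–Turán: let r_1, ..., r_127 be the row sums and z = Σ r_i the total number of 1s. Each pair of columns can share at most one row with both entries 1 (else a 2×2 all-ones block appears), so Σ_i C(r_i, 2) ≤ C(115, 2) = 6555. By convexity Σ_i C(r_i, 2) ≥ 127·C(z/127, 2) = z(z − 127)/(2·127), giving z² − 127z − 127·115·114 ≤ 0 and hence z ≤ (1/2)[127 + √(16129 + 4·1664970)] = (1/2)[127 + √6676009] ≈ (1/2)(127 + 2583.7974) = 1355.3987.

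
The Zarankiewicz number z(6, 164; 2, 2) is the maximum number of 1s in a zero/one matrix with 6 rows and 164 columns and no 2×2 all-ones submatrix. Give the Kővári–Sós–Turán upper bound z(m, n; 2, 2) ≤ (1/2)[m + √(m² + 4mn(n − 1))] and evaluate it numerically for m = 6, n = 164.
z(6, 164; 2, 2) ≤ (1/2)[6 + √(6² + 4·6·164·163)] = (1/2)[6 + √641604] = 403.5009

Kővári–Sós–Turán: let r_1, ..., r_6 be the row sums and z = Σ r_i the total number of 1s. Each pair of columns can share at most one row with both entries 1 (else a 2×2 all-ones block appears), so Σ_i C(r_i, 2) ≤ C(164, 2) = 13366. By convexity Σ_i C(r_i, 2) ≥ 6·C(z/6, 2) = z(z − 6)/(2·6), giving z² − 6z − 6·164·163 ≤ 0 and hence z ≤ (1/2)[6 + √(36 + 4·160392)] = (1/2)[6 + √641604] ≈ (1/2)(6 + 801.0019) = 403.5009.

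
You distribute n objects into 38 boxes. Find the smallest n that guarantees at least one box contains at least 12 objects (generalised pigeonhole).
n = (12 − 1)·38 + 1 = 419

By the generalised pigeonhole principle, to guarantee some box contains ≥ r objects we need more than (r − 1) · k objects total. Threshold: n = (r − 1) · k + 1. With r = 12 and k = 38: n = 11 · 38 + 1 = 418 + 1 = 419. For n = 418 = 11 · 38, we can put exactly 11 objects in every box, avoiding 12 in any single one — so 419 is tight.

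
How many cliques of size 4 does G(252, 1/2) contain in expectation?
E[# K_4] = C(252, 4) · (1/2)^C(4, 2) = 164059875 / 2^6 = 2563435.546875

For each 4-subset S of vertices (there are C(252, 4) = 164059875 such S), let X_S = 1 if S induces a K_4 (all C(4, 2) = 6 edges present). Then P(X_S = 1) = (1/2)^6 = 1/64. By linearity of expectation, E[# K_4] = C(252, 4) · (1/2)^6 = 164059875 / 64 = 2563435.546875.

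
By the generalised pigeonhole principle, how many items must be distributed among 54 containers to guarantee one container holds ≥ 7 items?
n = (7 − 1)·54 + 1 = 325

By the generalised pigeonhole principle, to guarantee some box contains ≥ r objects we need more than (r − 1) · k objects total. Threshold: n = (r − 1) · k + 1. With r = 7 and k = 54: n = 6 · 54 + 1 = 324 + 1 = 325. For n = 324 = 6 · 54, we can put exactly 6 objects in every box, avoiding 7 in any single one — so 325 is tight.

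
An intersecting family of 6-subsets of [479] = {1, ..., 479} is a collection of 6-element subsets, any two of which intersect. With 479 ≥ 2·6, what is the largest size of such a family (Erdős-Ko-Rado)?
max |F| = C(478, 5) = 203631018570

Erdős-Ko-Rado (1961): when n ≥ 2k, max |F| = C(n−1, k−1). The bound is attained by the star {A : i ∈ A} for any fixed i ∈ [n]. Here C(479−1, 6−1) = C(478, 5) = 203631018570.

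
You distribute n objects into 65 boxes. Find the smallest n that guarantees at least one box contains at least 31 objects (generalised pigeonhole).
n = (31 − 1)·65 + 1 = 1951

By the generalised pigeonhole principle, to guarantee some box contains ≥ r objects we need more than (r − 1) · k objects total. Threshold: n = (r − 1) · k + 1. With r = 31 and k = 65: n = 30 · 65 + 1 = 1950 + 1 = 1951. For n = 1950 = 30 · 65, we can put exactly 30 objects in every box, avoiding 31 in any single one — so 1951 is tight.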